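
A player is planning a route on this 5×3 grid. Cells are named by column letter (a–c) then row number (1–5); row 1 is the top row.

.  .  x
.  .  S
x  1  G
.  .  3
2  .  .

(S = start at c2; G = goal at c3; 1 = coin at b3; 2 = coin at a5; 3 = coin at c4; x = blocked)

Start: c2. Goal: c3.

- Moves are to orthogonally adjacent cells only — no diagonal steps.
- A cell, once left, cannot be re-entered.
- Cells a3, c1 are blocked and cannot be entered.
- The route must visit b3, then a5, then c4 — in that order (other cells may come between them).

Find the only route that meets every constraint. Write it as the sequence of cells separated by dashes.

c2 - b2 - b3 - b4 - a4 - a5 - b5 - c5 - c4 - c3

The waypoints must appear in the order b3, a5, c4, with no cell reused.
Route from c2: left 1 to b2, down 2 to b4, left 1 to a4, down 1 to a5, right 2 to c5, up 2 to c3 — 9 moves in all.
Check: order respected (1 at step 2, 2 at step 5, 3 at step 8).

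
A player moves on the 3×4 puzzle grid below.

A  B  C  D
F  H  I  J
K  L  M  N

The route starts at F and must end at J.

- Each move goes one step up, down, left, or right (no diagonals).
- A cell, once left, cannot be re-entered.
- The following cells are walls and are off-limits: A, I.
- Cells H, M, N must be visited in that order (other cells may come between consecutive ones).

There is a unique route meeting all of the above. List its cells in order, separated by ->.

F -> H -> L -> M -> N -> J

The waypoints must appear in the order H, M, N, with no cell reused.
Route from F: right 1 to H, down 1 to L, right 2 to N, up 1 to J — 5 moves in all.
Check: order respected (H at step 1, M at step 3, N at step 4).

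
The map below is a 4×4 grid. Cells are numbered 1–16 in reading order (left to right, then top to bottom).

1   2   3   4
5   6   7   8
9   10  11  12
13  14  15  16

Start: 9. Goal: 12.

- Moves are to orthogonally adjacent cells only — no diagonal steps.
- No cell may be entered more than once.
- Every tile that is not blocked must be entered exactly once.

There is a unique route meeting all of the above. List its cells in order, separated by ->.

Need to visit all 16 open cells exactly once, starting at 9 and ending at 12.
Cell 1 has only two open neighbours (5 and 2), so the path must pass straight through it: one of those is the cell it's entered from and the other is where it exits.
Route from 9: down to 13, right to 14, 2× up (reaching 6), left to 5, up to 1, 3× right (reaching 4), down to 8, left to 7, 2× down (reaching 15), right to 16, up to 12 — 15 moves in all.
Check: all 16 open cells covered.

9 -> 13 -> 14 -> 10 -> 6 -> 5 -> 1 -> 2 -> 3 -> 4 -> 8 -> 7 -> 11 -> 15 -> 16 -> 12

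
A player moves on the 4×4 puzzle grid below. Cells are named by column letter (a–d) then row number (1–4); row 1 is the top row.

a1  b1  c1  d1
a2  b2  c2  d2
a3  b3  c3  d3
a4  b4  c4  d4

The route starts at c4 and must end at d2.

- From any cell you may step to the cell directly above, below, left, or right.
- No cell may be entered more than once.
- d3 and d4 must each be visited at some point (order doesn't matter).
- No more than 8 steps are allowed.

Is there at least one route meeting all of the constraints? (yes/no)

yes

One route that works: c4 → d4 → d3 → d2.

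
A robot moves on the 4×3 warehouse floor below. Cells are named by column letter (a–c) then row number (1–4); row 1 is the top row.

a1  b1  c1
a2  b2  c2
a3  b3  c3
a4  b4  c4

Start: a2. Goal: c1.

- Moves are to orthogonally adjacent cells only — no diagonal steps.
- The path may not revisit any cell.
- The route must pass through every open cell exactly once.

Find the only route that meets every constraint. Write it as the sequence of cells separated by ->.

Need to visit all 12 open cells exactly once, starting at a2 and ending at c1.
Cell a1 has only two open neighbours (a2 and b1), so the path must pass straight through it: one of those is the cell it's entered from and the other is where it exits.
Route from a2: up 1 to a1, right 1 to b1, down 2 to b3, left 1 to a3, down 1 to a4, right 2 to c4, up 3 to c1 — 11 moves in all.
Check: all 12 open cells covered.

a2 -> a1 -> b1 -> b2 -> b3 -> a3 -> a4 -> b4 -> c4 -> c3 -> c2 -> c1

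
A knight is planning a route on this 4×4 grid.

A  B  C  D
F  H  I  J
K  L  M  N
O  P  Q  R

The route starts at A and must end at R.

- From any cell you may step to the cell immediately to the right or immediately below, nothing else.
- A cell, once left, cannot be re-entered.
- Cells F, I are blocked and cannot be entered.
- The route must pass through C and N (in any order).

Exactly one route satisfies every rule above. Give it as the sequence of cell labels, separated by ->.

Moves only go right or down, so the column and row indices never decrease.
Route from A: 3× right (reaching D), 3× down (reaching R) — 6 moves in all.
Check: all required cells visited.

A -> B -> C -> D -> J -> N -> R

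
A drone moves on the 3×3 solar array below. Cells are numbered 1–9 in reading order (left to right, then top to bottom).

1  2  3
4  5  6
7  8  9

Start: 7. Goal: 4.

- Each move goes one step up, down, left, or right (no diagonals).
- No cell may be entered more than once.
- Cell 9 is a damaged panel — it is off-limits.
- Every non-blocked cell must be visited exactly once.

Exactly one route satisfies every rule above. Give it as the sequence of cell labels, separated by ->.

Need to visit all 8 open cells exactly once, starting at 7 and ending at 4.
Cell 3 has only two open neighbours (6 and 2), so the path must pass straight through it: one of those is the cell it's entered from and the other is where it exits.
Route from 7: right to 8, up to 5, right to 6, up to 3, 2× left (reaching 1), down to 4 — 7 moves in all.
Check: all 8 open cells covered.

7 -> 8 -> 5 -> 6 -> 3 -> 2 -> 1 -> 4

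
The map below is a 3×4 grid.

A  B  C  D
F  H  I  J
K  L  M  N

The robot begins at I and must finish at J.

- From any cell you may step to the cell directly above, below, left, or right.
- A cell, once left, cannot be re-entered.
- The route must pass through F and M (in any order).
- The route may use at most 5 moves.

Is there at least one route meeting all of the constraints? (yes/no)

no

Even ignoring the no-revisit rule, getting from I to J, taking the cheapest ordering I → M → F → J needs at least 1 + 3 + 3 = 7 moves (Manhattan distance per leg), which exceeds the 5-move limit.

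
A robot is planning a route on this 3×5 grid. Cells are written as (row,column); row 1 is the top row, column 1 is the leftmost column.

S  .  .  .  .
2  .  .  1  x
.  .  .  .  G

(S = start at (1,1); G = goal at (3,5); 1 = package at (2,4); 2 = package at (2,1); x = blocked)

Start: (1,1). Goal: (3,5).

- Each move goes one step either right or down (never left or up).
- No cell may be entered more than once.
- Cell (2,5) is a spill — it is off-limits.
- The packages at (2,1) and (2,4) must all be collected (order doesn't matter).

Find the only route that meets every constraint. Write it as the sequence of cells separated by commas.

(1,1), (2,1), (2,2), (2,3), (2,4), (3,4), (3,5)

Moves only go right or down, so the column and row indices never decrease.
Route from (1,1): down to (2,1), 3× right (reaching (2,4)), down to (3,4), right to (3,5) — 6 moves in all.
Check: all required cells visited.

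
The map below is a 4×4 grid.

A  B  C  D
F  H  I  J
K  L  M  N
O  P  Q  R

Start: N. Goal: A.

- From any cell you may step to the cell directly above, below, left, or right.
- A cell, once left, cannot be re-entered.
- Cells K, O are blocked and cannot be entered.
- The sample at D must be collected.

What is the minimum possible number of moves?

Any route passes through D somewhere between N and A. Summing Manhattan distances along the two legs (N → D → A) gives a lower bound of 2 + 3 = 5 moves.
A route of 5 moves achieves this: N → J → D → C → B → A.
Since 5 matches the lower bound, it is optimal.

5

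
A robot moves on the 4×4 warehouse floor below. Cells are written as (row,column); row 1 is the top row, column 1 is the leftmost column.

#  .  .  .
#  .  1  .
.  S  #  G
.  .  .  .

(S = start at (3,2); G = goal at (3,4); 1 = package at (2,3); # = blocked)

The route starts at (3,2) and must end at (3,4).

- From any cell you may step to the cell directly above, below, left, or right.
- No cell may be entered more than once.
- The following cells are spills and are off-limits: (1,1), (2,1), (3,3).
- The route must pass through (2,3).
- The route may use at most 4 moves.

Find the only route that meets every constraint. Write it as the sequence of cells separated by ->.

(3,2) -> (2,2) -> (2,3) -> (2,4) -> (3,4)

Any route must reach (2,3) and still end at (3,4) within 4 moves, so the order of the required stops is forced.
Route from (3,2): up 1 to (2,2), right 2 to (2,4), down 1 to (3,4) — 4 moves in all.
Check: all required cells visited; 4 ≤ 4 moves.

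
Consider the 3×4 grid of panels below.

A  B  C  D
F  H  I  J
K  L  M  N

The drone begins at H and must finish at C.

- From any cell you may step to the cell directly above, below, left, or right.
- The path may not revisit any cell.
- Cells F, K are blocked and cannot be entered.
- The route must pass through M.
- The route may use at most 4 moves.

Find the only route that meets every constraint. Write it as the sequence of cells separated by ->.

The budget equals the shortest possible length, so every move has to be on a shortest route through the required cells.
Route from H: down to L, right to M, 2× up (reaching C) — 4 moves in all.
Check: all required cells visited; 4 ≤ 4 moves.

H -> L -> M -> I -> C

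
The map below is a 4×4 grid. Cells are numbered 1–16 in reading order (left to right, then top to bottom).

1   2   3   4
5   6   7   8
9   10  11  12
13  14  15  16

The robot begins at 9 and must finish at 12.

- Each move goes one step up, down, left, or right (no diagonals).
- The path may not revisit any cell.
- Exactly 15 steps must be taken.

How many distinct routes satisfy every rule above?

1

Need simple routes of exactly 15 moves from 9 to 12 (Manhattan distance 3, so 6 moves are spent on a detour and 6 undoing it).
Enumerating: 9 13 14 10 6 5 1 2 3 4 8 7 11 15 16 12.
That gives 1 route.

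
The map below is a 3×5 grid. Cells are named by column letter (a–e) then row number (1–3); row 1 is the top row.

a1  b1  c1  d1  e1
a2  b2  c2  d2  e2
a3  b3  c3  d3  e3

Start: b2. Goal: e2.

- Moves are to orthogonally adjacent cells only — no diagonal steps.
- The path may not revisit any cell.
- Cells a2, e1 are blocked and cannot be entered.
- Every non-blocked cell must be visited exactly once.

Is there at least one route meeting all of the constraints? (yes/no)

Cell a1 has only one open neighbour but is neither the start nor the goal, so a Hamiltonian route would have to both enter and leave it through the same neighbour — impossible without revisiting.

no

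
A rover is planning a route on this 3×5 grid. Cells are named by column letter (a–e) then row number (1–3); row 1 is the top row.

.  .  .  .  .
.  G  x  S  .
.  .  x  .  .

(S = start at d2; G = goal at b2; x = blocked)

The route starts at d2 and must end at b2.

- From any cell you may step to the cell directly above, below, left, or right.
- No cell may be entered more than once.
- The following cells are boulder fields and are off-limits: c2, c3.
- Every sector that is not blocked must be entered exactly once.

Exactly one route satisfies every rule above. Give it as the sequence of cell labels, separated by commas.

Need to visit all 13 open cells exactly once, starting at d2 and ending at b2.
Cell e3 has only two open neighbours (e2 and d3), so the path must pass straight through it: one of those is the cell it's entered from and the other is where it exits.
Route from d2: down 1 to d3, right 1 to e3, up 2 to e1, left 4 to a1, down 2 to a3, right 1 to b3, up 1 to b2 — 12 moves in all.
Check: all 13 open cells covered.

d2, d3, e3, e2, e1, d1, c1, b1, a1, a2, a3, b3, b2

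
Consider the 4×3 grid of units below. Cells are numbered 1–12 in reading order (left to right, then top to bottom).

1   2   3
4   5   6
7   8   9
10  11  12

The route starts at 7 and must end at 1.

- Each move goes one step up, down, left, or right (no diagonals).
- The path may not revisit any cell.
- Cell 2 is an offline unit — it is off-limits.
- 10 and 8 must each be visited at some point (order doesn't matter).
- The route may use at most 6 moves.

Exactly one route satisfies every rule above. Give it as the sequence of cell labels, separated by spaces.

7 10 11 8 5 4 1

The 6-move cap with required stops at 10, 8 leaves no slack for detours.
Route from 7: down 1 to 10, right 1 to 11, up 2 to 5, left 1 to 4, up 1 to 1 — 6 moves in all.
Check: all required cells visited; 6 ≤ 6 moves.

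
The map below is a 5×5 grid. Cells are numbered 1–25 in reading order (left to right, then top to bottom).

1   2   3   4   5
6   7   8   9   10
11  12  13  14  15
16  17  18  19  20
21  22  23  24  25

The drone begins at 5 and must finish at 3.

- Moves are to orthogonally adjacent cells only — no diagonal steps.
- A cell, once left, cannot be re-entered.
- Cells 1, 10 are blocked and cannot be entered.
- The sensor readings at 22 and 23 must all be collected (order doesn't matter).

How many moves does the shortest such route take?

Any route passes through 22 and 23 in some order between 5 and 3. Summing Manhattan distances along each leg and taking the cheapest ordering (5 → 23 → 22 → 3) gives a lower bound of 6 + 1 + 5 = 12 moves.
A route of 12 moves achieves this: 5 → 4 → 9 → 14 → 19 → 24 → 23 → 22 → 17 → 12 → 7 → 2 → 3.
Since 12 matches the lower bound, it is optimal.

12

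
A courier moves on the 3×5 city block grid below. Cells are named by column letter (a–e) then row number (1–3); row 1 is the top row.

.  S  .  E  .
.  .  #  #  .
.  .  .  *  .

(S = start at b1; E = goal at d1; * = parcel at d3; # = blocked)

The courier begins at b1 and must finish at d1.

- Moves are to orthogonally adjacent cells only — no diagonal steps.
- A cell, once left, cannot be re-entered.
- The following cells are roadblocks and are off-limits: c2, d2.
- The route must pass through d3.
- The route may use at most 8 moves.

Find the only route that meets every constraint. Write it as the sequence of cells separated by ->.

Any route must reach d3 and still end at d1 within 8 moves, so the order of the required stops is forced.
Route from b1: 2× down (reaching b3), 3× right (reaching e3), 2× up (reaching e1), left to d1 — 8 moves in all.
Check: all required cells visited; 8 ≤ 8 moves.

b1 -> b2 -> b3 -> c3 -> d3 -> e3 -> e2 -> e1 -> d1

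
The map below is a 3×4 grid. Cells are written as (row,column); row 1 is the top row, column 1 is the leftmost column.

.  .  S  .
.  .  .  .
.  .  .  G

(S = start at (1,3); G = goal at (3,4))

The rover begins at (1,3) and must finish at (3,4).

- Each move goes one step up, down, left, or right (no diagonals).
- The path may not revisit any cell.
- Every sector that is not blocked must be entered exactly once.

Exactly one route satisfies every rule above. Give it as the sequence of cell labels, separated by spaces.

Need to visit all 12 open cells exactly once, starting at (1,3) and ending at (3,4).
Route from (1,3): right to (1,4), down to (2,4), 2× left (reaching (2,2)), up to (1,2), left to (1,1), 2× down (reaching (3,1)), 3× right (reaching (3,4)) — 11 moves in all.
Check: all 12 open cells covered.

(1,3) (1,4) (2,4) (2,3) (2,2) (1,2) (1,1) (2,1) (3,1) (3,2) (3,3) (3,4)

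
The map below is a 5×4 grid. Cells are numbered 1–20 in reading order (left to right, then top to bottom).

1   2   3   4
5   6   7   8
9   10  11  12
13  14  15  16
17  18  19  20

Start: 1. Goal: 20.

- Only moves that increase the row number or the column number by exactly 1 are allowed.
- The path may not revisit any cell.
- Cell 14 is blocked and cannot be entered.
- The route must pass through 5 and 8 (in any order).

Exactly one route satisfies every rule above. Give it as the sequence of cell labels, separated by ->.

1 -> 5 -> 6 -> 7 -> 8 -> 12 -> 16 -> 20

Moves only go right or down, so the column and row indices never decrease.
Route from 1: down to 5, 3× right (reaching 8), 3× down (reaching 20) — 7 moves in all.
Check: all required cells visited.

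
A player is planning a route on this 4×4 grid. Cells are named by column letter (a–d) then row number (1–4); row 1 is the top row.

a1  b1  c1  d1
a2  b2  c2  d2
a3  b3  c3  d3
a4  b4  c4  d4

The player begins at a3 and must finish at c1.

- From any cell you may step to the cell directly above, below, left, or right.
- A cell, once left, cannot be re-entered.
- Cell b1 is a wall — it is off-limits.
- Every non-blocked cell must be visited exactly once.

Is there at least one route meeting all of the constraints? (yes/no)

Cell a1 has only one open neighbour but is neither the start nor the goal, so a Hamiltonian route would have to both enter and leave it through the same neighbour — impossible without revisiting.

no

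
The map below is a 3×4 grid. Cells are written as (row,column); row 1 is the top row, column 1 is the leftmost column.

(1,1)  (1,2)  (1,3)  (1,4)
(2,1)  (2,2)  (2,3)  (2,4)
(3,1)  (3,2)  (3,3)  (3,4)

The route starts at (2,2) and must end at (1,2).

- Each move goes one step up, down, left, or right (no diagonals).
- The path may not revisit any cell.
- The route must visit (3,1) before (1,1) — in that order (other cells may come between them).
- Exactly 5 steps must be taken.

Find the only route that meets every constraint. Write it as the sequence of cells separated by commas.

The waypoints must appear in the order (3,1), (1,1), with no cell reused.
Route from (2,2): down 1 to (3,2), left 1 to (3,1), up 2 to (1,1), right 1 to (1,2) — 5 moves in all.
Check: order respected ((3,1) at step 2, (1,1) at step 4); 5 moves as required.

(2,2), (3,2), (3,1), (2,1), (1,1), (1,2)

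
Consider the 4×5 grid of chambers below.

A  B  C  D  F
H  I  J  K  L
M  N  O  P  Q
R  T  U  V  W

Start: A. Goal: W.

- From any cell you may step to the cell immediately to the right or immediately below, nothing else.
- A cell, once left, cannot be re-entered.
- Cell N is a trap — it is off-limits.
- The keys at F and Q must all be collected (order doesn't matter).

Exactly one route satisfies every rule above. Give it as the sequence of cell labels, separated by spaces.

Moves only go right or down, so the column and row indices never decrease.
Route from A: right 4 to F, down 3 to W — 7 moves in all.
Check: all required cells visited.

A B C D F L Q W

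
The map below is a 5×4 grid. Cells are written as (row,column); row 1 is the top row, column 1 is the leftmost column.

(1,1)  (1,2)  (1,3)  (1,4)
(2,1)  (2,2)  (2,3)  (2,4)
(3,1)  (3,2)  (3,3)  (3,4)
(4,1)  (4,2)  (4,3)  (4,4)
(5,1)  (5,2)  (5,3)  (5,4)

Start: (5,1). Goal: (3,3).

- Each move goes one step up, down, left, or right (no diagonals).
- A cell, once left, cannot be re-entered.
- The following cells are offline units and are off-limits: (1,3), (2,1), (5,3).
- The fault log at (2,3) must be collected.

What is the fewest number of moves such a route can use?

Any route passes through (2,3) somewhere between (5,1) and (3,3). Summing Manhattan distances along the two legs ((5,1) → (2,3) → (3,3)) gives a lower bound of 5 + 1 = 6 moves.
A route of 6 moves achieves this: (5,1) → (4,1) → (3,1) → (3,2) → (2,2) → (2,3) → (3,3).
Since 6 matches the lower bound, it is optimal.

6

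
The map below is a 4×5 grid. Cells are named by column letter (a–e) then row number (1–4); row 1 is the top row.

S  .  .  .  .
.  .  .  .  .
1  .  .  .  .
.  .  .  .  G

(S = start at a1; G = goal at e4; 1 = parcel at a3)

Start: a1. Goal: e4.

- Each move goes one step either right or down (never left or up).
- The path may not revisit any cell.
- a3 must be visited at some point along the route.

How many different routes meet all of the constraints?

5

A right/down-only route from a1 to e4 makes exactly 3 down-moves and 4 right-moves in some order.
With no other constraints that would be C(7,3) = 35 routes.
Split at a3 and multiply the segment counts: a1→a3: 1; a3→e4: 5; product = 5.
That gives 5 routes.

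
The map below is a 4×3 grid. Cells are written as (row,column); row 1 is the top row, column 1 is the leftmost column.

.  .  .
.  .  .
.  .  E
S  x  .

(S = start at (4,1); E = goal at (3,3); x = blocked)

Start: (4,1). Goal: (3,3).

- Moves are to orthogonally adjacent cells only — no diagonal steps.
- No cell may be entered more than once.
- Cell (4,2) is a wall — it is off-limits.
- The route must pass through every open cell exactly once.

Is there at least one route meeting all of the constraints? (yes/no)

no

Cell (4,3) has only one open neighbour but is neither the start nor the goal, so a Hamiltonian route would have to both enter and leave it through the same neighbour — impossible without revisiting.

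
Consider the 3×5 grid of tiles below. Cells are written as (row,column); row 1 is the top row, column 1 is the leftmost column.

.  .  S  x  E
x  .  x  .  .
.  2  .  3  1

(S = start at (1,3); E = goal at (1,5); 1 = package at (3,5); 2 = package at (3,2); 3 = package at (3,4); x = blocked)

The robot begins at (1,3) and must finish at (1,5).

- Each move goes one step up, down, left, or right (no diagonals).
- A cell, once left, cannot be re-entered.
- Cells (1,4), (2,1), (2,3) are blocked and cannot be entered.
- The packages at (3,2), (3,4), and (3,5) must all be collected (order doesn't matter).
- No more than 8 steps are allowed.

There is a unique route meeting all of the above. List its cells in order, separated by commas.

(1,3), (1,2), (2,2), (3,2), (3,3), (3,4), (3,5), (2,5), (1,5)

The 8-move cap with required stops at (3,2), (3,4), (3,5) leaves no slack for detours.
Route from (1,3): left 1 to (1,2), down 2 to (3,2), right 3 to (3,5), up 2 to (1,5) — 8 moves in all.
Check: all required cells visited; 8 ≤ 8 moves.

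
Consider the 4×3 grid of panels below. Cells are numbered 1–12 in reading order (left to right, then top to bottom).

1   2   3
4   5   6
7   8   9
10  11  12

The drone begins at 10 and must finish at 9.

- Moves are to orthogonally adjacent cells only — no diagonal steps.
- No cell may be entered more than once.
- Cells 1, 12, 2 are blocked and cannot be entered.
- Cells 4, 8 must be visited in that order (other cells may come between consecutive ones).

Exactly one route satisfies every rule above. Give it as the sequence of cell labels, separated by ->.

10 -> 7 -> 4 -> 5 -> 8 -> 9

The waypoints must appear in the order 4, 8, with no cell reused.
Route from 10: 2× up (reaching 4), right to 5, down to 8, right to 9 — 5 moves in all.
Check: order respected (4 at step 2, 8 at step 4).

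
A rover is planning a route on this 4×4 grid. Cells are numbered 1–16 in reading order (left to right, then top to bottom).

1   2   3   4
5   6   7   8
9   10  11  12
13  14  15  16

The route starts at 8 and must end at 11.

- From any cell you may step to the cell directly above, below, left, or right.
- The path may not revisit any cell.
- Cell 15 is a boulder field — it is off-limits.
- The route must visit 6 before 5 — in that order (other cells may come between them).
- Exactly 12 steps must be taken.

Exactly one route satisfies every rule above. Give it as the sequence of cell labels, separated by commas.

8, 4, 3, 7, 6, 2, 1, 5, 9, 13, 14, 10, 11

The waypoints must appear in the order 6, 5, with no cell reused.
Route from 8: up to 4, left to 3, down to 7, left to 6, up to 2, left to 1, 3× down (reaching 13), right to 14, up to 10, right to 11 — 12 moves in all.
Check: order respected (6 at step 4, 5 at step 7); 12 moves as required.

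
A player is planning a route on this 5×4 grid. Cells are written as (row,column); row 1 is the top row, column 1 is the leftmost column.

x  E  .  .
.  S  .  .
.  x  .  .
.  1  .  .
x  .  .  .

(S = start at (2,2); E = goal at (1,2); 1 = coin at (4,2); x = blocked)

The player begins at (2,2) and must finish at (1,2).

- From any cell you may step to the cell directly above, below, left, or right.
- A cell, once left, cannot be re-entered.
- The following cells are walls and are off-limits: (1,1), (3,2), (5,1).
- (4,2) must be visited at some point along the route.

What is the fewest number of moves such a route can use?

Any route passes through (4,2) somewhere between (2,2) and (1,2). Summing Manhattan distances along the two legs ((2,2) → (4,2) → (1,2)) gives a lower bound of 2 + 3 = 5 moves.
That bound ignores the blocked cells. Measuring each leg by the fewest moves that actually steer around them ((2,2)→(4,2): 4; (4,2)→(1,2): 5) raises the lower bound to 9.
A route of 9 moves exists: (2,2) → (2,1) → (3,1) → (4,1) → (4,2) → (4,3) → (3,3) → (2,3) → (1,3) → (1,2).
Since 9 matches that lower bound, it is optimal.

9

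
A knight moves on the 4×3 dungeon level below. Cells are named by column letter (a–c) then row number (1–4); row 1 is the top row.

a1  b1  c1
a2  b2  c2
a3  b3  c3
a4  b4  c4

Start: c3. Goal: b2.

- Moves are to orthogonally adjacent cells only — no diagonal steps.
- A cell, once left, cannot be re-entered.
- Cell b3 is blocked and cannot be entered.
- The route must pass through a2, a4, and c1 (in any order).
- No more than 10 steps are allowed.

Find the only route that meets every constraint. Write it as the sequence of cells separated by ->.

c3 -> c4 -> b4 -> a4 -> a3 -> a2 -> a1 -> b1 -> c1 -> c2 -> b2

Any route must reach a2, a4, and c1 and still end at b2 within 10 moves, so the order of the required stops is forced.
Route from c3: down to c4, 2× left (reaching a4), 3× up (reaching a1), 2× right (reaching c1), down to c2, left to b2 — 10 moves in all.
Check: all required cells visited; 10 ≤ 10 moves.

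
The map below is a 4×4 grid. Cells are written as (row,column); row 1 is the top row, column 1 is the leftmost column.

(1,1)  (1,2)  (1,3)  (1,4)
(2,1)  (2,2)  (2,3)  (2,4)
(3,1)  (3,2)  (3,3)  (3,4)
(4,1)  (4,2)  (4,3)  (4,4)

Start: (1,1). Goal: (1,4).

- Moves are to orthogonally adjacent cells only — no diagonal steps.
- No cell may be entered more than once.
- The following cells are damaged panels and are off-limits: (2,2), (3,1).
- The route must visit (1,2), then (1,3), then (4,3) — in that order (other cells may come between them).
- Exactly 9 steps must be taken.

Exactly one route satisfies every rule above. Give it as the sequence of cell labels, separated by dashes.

(1,1) - (1,2) - (1,3) - (2,3) - (3,3) - (4,3) - (4,4) - (3,4) - (2,4) - (1,4)

The waypoints must appear in the order (1,2), (1,3), (4,3), with no cell reused.
Route from (1,1): 2× right (reaching (1,3)), 3× down (reaching (4,3)), right to (4,4), 3× up (reaching (1,4)) — 9 moves in all.
Check: order respected ((1,2) at step 1, (1,3) at step 2, (4,3) at step 5); 9 moves as required.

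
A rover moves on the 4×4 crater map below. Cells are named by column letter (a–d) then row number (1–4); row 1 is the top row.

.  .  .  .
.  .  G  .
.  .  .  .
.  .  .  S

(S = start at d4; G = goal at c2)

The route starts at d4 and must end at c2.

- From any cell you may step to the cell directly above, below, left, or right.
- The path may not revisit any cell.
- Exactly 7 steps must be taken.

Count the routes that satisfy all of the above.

Need simple routes of exactly 7 moves from d4 to c2 (Manhattan distance 3, so 2 moves are spent on a detour and 2 undoing it).
Branch systematically from the start, pruning whenever the remaining move budget drops below the Manhattan distance to c2 or differs from it in parity. Grouping the completions by first move — via d3: 4; via c4: 9 — and summing: 4 + 9 = 13.
That gives 13 routes.

13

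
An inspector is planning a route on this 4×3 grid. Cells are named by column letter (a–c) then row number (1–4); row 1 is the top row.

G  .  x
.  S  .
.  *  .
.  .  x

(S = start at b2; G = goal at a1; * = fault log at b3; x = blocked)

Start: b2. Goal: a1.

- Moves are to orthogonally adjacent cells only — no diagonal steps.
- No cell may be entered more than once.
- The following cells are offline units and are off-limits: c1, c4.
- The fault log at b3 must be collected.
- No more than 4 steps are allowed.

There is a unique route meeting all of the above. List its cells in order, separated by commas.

b2, b3, a3, a2, a1

The budget equals the shortest possible length, so every move has to be on a shortest route through the required cells.
Route from b2: down to b3, left to a3, 2× up (reaching a1) — 4 moves in all.
Check: all required cells visited; 4 ≤ 4 moves.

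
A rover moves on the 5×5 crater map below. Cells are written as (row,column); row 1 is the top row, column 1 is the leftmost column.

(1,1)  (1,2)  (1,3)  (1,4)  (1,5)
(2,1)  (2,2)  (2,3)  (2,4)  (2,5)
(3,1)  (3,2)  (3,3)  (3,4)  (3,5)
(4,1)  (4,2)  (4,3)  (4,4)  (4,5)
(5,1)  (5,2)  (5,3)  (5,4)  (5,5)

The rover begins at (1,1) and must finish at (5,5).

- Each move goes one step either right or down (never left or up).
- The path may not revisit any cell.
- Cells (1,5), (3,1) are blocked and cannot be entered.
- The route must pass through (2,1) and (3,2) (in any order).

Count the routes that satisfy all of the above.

10

A right/down-only route from (1,1) to (5,5) makes exactly 4 down-moves and 4 right-moves in some order.
With no other constraints that would be C(8,4) = 70 routes.
A monotone route can only reach the required cells in the order (2,1), (3,2), so split there and multiply the segment counts (each segment already excludes blocked cells): (1,1)→(2,1): 1; (2,1)→(3,2): 1; (3,2)→(5,5): 10; product = 10.
That gives 10 routes.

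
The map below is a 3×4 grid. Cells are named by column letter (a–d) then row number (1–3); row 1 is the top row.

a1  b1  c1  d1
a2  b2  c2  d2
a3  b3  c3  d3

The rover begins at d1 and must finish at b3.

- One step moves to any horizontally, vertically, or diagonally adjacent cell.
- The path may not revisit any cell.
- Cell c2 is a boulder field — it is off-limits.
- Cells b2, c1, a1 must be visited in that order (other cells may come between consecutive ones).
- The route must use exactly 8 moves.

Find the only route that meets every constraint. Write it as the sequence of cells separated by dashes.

The waypoints must appear in the order b2, c1, a1, with no cell reused.
Route from d1: down 1 to d2, down-left 1 to c3, up-left 1 to b2, up-right 1 to c1, left 2 to a1, down 1 to a2, down-right 1 to b3 — 8 moves in all.
Check: order respected (b2 at step 3, c1 at step 4, a1 at step 6); 8 moves as required.

d1 - d2 - c3 - b2 - c1 - b1 - a1 - a2 - b3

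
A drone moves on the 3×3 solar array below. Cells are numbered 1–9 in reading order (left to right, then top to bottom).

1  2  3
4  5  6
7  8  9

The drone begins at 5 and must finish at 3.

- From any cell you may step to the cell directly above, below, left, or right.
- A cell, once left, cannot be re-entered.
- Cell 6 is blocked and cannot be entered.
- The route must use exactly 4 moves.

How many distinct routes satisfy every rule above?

Need simple routes of exactly 4 moves from 5 to 3 (Manhattan distance 2, so 1 moves are spent on a detour and 1 undoing it).
Enumerating: 5 4 1 2 3.
That gives 1 route.

1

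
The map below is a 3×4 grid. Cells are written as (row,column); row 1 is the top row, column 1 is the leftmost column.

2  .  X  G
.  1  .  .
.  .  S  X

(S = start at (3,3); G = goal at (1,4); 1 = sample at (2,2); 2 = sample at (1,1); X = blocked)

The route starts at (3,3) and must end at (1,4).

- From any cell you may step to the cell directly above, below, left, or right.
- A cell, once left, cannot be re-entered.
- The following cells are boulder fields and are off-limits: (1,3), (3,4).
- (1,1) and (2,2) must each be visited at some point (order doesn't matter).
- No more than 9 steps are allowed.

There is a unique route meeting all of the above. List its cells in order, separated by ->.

Any route must reach (1,1) and (2,2) and still end at (1,4) within 9 moves, so the order of the required stops is forced.
Route from (3,3): left 2 to (3,1), up 2 to (1,1), right 1 to (1,2), down 1 to (2,2), right 2 to (2,4), up 1 to (1,4) — 9 moves in all.
Check: all required cells visited; 9 ≤ 9 moves.

(3,3) -> (3,2) -> (3,1) -> (2,1) -> (1,1) -> (1,2) -> (2,2) -> (2,3) -> (2,4) -> (1,4)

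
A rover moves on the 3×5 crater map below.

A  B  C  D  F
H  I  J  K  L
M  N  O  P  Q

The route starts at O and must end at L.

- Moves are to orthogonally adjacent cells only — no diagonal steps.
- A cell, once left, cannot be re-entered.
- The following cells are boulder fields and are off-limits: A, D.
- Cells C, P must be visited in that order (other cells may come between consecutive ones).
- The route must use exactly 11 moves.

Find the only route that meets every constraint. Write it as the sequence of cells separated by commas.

The waypoints must appear in the order C, P, with no cell reused.
Route from O: 2× left (reaching M), up to H, right to I, up to B, right to C, down to J, right to K, down to P, right to Q, up to L — 11 moves in all.
Check: order respected (C at step 6, P at step 9); 11 moves as required.

O, N, M, H, I, B, C, J, K, P, Q, L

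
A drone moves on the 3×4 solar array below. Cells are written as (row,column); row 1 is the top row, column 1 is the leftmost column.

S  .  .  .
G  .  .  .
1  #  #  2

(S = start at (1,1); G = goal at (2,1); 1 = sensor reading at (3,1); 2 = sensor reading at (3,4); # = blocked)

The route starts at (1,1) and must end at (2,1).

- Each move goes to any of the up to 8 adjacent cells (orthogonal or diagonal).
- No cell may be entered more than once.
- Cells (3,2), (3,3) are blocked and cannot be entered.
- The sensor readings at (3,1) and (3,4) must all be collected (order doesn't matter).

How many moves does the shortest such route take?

Any route passes through (3,1) and (3,4) in some order between (1,1) and (2,1). Summing Chebyshev distances along each leg and taking the cheapest ordering ((1,1) → (3,4) → (3,1) → (2,1)) gives a lower bound of 3 + 3 + 1 = 7 moves.
The shortest route satisfying every rule uses 8 moves: (1,1) → (1,2) → (1,3) → (2,4) → (3,4) → (2,3) → (2,2) → (3,1) → (2,1).
The bound of 7 isn't tight here; checking systematically, no route of length 7 through 7 satisfies every constraint, so 8 is the minimum.

8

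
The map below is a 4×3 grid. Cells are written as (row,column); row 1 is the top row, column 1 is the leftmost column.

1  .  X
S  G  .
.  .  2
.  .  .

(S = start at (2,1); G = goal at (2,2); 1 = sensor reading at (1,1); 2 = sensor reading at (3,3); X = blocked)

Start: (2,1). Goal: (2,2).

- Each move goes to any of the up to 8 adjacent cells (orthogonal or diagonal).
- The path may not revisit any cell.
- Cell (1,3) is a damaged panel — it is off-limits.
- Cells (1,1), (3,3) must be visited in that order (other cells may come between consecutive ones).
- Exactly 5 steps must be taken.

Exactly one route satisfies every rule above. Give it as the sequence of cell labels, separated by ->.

(2,1) -> (1,1) -> (1,2) -> (2,3) -> (3,3) -> (2,2)

The waypoints must appear in the order (1,1), (3,3), with no cell reused.
Route from (2,1): up to (1,1), right to (1,2), down-right to (2,3), down to (3,3), up-left to (2,2) — 5 moves in all.
Check: order respected (1 at step 1, 2 at step 4); 5 moves as required.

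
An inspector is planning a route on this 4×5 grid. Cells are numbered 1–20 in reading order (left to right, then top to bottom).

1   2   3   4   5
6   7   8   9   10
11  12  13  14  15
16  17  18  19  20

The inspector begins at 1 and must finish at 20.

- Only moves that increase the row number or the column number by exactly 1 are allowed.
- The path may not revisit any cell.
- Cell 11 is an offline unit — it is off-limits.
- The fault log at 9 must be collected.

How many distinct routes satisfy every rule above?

A right/down-only route from 1 to 20 makes exactly 3 down-moves and 4 right-moves in some order.
With no other constraints that would be C(7,3) = 35 routes.
Split at 9 and multiply the segment counts (each segment already excludes blocked cells): 1→9: 4; 9→20: 3; product = 12.
That gives 12 routes.

12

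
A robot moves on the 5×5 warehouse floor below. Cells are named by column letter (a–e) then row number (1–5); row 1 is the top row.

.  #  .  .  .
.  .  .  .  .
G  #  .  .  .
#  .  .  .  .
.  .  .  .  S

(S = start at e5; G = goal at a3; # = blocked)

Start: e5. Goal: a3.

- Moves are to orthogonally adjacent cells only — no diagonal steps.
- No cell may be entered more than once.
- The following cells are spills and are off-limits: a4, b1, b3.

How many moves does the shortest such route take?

The Manhattan distance from e5 to a3 is |5−3| + |5−1| = 6, so at least 6 moves are needed.
That bound ignores the blocked cells. Measuring each leg by the fewest moves that actually steer around them (e5→a3: 8) raises the lower bound to 8.
A route of 8 moves exists: e5 → e4 → e3 → e2 → d2 → c2 → b2 → a2 → a3.
Since 8 matches that lower bound, it is optimal.

8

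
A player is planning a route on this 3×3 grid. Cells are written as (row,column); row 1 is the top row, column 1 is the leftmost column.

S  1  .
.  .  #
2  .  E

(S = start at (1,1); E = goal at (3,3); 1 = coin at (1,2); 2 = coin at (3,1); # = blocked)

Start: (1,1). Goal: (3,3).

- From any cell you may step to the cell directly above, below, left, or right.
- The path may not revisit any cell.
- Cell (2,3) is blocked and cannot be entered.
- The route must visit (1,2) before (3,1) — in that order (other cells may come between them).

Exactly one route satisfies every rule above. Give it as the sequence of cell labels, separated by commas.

The waypoints must appear in the order (1,2), (3,1), with no cell reused.
Route from (1,1): right 1 to (1,2), down 1 to (2,2), left 1 to (2,1), down 1 to (3,1), right 2 to (3,3) — 6 moves in all.
Check: order respected (1 at step 1, 2 at step 4).

(1,1), (1,2), (2,2), (2,1), (3,1), (3,2), (3,3)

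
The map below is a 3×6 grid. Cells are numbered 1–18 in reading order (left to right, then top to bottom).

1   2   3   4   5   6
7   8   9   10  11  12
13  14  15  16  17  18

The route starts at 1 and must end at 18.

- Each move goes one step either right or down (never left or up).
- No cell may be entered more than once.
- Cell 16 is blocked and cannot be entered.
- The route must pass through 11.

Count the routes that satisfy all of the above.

10

A right/down-only route from 1 to 18 makes exactly 2 down-moves and 5 right-moves in some order.
With no other constraints that would be C(7,2) = 21 routes.
Split at 11 and multiply the segment counts (each segment already excludes blocked cells): 1→11: 5; 11→18: 2; product = 10.
That gives 10 routes.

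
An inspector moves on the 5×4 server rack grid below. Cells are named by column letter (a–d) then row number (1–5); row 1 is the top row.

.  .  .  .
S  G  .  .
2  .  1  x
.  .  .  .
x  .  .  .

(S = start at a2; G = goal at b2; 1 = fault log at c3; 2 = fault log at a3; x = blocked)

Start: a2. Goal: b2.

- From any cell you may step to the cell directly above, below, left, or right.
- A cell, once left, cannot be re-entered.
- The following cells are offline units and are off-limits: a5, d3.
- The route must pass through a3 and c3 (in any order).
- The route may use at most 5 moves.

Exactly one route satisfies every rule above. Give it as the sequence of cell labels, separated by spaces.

a2 a3 b3 c3 c2 b2

The 5-move cap with required stops at a3, c3 leaves no slack for detours.
Route from a2: down to a3, 2× right (reaching c3), up to c2, left to b2 — 5 moves in all.
Check: all required cells visited; 5 ≤ 5 moves.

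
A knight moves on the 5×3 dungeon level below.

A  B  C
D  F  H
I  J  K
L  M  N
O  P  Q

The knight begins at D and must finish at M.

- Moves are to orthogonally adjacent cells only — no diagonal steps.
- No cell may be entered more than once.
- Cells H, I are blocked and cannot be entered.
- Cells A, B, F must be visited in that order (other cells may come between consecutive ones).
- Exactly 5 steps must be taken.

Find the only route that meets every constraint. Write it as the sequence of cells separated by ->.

D -> A -> B -> F -> J -> M

The waypoints must appear in the order A, B, F, with no cell reused.
Route from D: up to A, right to B, 3× down (reaching M) — 5 moves in all.
Check: order respected (A at step 1, B at step 2, F at step 3); 5 moves as required.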